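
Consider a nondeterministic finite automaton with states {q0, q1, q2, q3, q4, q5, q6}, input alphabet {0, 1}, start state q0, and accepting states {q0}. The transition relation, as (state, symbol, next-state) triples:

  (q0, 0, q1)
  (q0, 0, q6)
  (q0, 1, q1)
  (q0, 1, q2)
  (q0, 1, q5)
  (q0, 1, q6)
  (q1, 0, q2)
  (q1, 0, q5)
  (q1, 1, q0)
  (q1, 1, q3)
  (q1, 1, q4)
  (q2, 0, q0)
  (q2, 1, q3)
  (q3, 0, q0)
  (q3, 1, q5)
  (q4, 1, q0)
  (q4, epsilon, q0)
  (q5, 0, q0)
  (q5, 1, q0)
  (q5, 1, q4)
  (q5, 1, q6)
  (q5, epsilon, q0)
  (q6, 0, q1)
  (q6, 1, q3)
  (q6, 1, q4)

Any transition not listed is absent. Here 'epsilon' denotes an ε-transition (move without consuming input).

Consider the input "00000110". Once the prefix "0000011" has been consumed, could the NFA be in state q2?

Yes

Start in {q0}.
Read '0': {q0} → {q1, q6}.
Read '0': {q1, q6} → {q0, q1, q2, q5}.
Read '0': {q0, q1, q2, q5} → {q0, q1, q2, q5, q6}.
Read '0': {q0, q1, q2, q5, q6} → {q0, q1, q2, q5, q6}.
Read '0': {q0, q1, q2, q5, q6} → {q0, q1, q2, q5, q6}.
Read '1': {q0, q1, q2, q5, q6} → {q0, q1, q2, q3, q4, q5, q6}.
Read '1': {q0, q1, q2, q3, q4, q5, q6} → {q0, q1, q2, q3, q4, q5, q6}.
State q2 is in {q0, q1, q2, q3, q4, q5, q6}.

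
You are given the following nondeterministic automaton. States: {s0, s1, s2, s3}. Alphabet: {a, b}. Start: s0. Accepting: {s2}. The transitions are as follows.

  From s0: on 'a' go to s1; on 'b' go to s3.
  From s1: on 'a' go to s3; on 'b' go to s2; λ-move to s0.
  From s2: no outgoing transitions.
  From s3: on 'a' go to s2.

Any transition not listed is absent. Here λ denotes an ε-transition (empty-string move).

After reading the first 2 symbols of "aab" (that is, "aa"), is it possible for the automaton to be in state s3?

Start in {s0}.
Read 'a': {s0} → {s0, s1}.
Read 'a': {s0, s1} → {s0, s1, s3}.
State s3 is in {s0, s1, s3}.

Yes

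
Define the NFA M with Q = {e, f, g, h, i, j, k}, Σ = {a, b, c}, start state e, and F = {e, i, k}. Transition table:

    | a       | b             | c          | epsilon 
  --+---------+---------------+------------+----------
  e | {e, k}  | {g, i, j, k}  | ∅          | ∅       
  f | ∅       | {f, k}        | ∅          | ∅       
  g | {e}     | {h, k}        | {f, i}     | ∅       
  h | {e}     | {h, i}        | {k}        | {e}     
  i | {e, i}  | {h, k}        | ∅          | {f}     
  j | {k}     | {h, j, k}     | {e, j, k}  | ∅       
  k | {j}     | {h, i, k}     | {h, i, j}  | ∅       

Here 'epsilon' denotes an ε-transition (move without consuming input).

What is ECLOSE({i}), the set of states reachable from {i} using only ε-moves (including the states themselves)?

{f, i}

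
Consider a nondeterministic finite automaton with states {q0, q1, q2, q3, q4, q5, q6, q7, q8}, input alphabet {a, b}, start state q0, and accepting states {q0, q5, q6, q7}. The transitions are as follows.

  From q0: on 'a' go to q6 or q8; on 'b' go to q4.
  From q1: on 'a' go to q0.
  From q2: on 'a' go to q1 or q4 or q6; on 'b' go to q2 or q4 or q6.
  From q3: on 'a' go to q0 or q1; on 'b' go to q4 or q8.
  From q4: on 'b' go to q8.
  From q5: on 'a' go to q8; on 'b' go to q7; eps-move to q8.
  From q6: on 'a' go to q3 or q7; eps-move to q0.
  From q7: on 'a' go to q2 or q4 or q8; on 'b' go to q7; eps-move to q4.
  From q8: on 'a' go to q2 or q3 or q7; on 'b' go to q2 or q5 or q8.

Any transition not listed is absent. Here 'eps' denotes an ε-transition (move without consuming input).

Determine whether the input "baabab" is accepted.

No

Start in {q0}.
Read 'b': {q0} → {q4}.
Read 'a': {q4} → ∅.
The set is empty and remains empty for the remaining 4 symbols.
The final set ∅ contains no accepting state.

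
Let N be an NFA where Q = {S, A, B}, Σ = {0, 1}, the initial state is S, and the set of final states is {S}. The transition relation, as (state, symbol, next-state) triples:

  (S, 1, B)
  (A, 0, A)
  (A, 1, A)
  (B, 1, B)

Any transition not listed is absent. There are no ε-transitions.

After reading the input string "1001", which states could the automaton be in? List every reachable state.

Start in {S}.
Read '1': S→{B}; now {B}.
Read '0': B→∅; now ∅.
The set is empty and remains empty for the remaining 2 symbols.

∅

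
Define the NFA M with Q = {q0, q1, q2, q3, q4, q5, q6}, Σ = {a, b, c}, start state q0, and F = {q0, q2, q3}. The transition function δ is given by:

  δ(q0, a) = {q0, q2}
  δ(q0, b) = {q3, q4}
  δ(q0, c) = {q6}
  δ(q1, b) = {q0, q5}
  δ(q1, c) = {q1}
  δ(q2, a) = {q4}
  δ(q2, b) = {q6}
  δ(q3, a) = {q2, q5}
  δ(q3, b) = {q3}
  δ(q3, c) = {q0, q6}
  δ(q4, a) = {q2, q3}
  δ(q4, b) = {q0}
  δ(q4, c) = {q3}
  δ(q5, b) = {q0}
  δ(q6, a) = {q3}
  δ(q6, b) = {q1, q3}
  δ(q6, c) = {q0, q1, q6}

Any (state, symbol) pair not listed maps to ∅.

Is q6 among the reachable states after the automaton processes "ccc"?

Yes

Start in {q0}.
Read 'c': q0→{q6}; now {q6}.
Read 'c': q6→{q0, q1, q6}; now {q0, q1, q6}.
Read 'c': q0→{q6}, q1→{q1}, q6→{q0, q1, q6}; now {q0, q1, q6}.
State q6 is in {q0, q1, q6}.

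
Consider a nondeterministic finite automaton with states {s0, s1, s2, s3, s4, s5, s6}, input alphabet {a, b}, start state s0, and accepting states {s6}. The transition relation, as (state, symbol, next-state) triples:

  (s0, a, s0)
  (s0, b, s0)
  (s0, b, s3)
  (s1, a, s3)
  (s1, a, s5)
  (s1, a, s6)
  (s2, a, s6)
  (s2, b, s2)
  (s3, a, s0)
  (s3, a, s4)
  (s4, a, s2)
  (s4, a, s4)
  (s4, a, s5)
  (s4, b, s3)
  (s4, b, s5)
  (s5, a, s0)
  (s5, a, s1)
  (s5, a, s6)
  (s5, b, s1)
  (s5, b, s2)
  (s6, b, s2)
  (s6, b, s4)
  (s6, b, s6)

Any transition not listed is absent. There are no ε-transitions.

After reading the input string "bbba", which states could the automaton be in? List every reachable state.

{s0, s4}

Start in {s0}.
Read 'b': s0→{s0, s3}; now {s0, s3}.
Read 'b': s0→{s0, s3}, s3→∅; now {s0, s3}.
Read 'b': s0→{s0, s3}, s3→∅; now {s0, s3}.
Read 'a': s0→{s0}, s3→{s0, s4}; now {s0, s4}.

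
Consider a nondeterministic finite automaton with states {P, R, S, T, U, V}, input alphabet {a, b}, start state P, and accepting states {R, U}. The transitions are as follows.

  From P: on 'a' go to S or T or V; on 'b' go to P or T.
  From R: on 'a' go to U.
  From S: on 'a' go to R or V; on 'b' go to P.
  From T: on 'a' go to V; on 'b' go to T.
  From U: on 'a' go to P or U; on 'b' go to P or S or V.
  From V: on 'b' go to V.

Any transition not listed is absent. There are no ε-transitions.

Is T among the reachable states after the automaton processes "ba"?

Start in {P}.
Read 'b': {P} → {P, T}.
Read 'a': {P, T} → {S, T, V}.
State T is in {S, T, V}.

Yes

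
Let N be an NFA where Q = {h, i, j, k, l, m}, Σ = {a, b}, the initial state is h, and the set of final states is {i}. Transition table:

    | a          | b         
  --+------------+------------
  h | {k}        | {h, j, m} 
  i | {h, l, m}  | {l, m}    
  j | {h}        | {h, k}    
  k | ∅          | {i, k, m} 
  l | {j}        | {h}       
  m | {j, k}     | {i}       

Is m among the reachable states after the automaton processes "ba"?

No

Start in {h}.
Read 'b': {h} → {h, j, m}.
Read 'a': {h, j, m} → {h, j, k}.
State m is not in {h, j, k}.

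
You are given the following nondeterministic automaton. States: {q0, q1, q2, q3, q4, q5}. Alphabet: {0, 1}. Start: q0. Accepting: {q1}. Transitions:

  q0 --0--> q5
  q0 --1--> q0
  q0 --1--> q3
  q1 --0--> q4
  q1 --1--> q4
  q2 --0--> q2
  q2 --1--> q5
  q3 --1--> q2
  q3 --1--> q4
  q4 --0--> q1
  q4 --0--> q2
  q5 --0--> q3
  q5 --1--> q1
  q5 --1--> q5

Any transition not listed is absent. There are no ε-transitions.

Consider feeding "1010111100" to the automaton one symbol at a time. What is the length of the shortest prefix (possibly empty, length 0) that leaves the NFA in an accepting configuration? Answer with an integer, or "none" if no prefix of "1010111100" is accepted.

Start in {q0}.
Read '1': {q0} → {q0, q3}.
Read '0': {q0, q3} → {q5}.
Read '1': {q5} → {q1, q5}.
None of the earlier sets intersect F, but {q1, q5} does.

3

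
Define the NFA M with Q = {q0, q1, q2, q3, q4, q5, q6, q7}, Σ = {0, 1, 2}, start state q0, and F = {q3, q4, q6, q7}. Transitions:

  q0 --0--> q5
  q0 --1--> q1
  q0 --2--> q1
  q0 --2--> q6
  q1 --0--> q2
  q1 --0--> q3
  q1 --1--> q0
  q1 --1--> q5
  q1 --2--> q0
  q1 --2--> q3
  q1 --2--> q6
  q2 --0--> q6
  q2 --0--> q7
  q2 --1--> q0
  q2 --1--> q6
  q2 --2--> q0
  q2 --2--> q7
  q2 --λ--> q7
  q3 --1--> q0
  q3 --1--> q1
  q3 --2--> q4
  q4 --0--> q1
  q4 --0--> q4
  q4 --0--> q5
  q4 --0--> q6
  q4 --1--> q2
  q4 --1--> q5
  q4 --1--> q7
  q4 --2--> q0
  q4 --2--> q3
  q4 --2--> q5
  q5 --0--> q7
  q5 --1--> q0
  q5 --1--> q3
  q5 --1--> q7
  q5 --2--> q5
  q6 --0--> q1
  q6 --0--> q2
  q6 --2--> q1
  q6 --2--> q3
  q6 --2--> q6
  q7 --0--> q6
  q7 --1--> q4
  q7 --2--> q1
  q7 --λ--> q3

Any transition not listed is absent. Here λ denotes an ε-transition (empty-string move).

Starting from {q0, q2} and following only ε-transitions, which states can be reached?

{q0, q2, q3, q7}

Begin with {q0, q2}.
ε-move q2 → q7; add q7.
ε-move q7 → q3; add q3.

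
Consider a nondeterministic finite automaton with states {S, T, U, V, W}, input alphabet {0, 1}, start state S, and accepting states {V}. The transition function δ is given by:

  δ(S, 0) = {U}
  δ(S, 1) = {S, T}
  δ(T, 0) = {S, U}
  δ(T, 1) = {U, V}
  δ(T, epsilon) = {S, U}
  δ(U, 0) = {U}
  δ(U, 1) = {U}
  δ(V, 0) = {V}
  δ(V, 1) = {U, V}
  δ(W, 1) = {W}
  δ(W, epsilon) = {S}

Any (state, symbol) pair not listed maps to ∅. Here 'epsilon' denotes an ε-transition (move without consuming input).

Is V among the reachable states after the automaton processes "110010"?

Yes

Start in {S}.
Read '1': S→{S, T}; union {S, T}; ε-closure = {S, T, U}.
Read '1': S→{S, T}, T→{U, V}, U→{U}; now {S, T, U, V}.
Read '0': S→{U}, T→{S, U}, U→{U}, V→{V}; now {S, U, V}.
Read '0': S→{U}, U→{U}, V→{V}; now {U, V}.
Read '1': U→{U}, V→{U, V}; now {U, V}.
Read '0': U→{U}, V→{V}; now {U, V}.
State V is in {U, V}.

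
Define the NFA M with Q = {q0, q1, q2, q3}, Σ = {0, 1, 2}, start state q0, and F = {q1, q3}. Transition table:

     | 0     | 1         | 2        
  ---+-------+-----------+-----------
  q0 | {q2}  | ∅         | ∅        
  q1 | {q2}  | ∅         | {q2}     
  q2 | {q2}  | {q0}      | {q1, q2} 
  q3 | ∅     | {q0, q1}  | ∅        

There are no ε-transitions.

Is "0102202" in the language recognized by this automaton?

Yes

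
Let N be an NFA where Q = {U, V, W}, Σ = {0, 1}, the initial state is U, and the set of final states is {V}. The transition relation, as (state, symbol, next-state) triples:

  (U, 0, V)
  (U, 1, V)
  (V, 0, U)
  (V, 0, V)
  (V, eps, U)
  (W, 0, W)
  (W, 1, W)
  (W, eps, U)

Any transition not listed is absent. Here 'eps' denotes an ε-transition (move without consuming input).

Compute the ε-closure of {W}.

Begin with {W}.
ε-move W → U; add U.

{U, W}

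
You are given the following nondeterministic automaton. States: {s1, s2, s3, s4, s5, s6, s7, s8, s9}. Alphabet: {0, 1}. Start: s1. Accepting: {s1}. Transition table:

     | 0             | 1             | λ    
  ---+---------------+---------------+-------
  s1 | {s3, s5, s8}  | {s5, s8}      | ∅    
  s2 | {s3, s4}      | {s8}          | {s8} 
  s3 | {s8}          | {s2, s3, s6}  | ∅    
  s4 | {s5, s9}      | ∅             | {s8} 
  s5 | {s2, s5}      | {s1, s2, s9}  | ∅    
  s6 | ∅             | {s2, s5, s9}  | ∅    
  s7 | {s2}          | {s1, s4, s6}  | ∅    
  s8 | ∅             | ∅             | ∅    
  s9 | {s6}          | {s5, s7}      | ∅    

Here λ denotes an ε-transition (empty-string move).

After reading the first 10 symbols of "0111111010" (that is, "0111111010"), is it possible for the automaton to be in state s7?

No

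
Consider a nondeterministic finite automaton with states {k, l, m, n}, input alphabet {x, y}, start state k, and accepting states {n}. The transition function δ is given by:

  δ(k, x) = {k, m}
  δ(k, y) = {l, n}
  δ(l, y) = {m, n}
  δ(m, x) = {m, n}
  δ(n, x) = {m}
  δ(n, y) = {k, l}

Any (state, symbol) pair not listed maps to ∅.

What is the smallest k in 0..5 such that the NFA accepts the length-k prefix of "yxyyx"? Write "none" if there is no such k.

1

Start in {k}.
Read 'y': k→{l, n}; now {l, n}.
None of the earlier sets intersect F, but {l, n} does.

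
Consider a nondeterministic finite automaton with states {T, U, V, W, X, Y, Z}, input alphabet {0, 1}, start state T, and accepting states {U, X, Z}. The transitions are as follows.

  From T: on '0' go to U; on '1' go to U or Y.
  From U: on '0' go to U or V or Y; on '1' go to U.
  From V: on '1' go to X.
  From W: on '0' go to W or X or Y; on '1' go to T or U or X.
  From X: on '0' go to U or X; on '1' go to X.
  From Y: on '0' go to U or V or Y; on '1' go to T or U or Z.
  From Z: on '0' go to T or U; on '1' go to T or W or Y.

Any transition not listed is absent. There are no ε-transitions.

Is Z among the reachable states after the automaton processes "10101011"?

Start in {T}.
Read '1': T→{U, Y}; now {U, Y}.
Read '0': U→{U, V, Y}, Y→{U, V, Y}; now {U, V, Y}.
Read '1': U→{U}, V→{X}, Y→{T, U, Z}; now {T, U, X, Z}.
Read '0': T→{U}, U→{U, V, Y}, X→{U, X}, Z→{T, U}; now {T, U, V, X, Y}.
Read '1': T→{U, Y}, U→{U}, V→{X}, X→{X}, Y→{T, U, Z}; now {T, U, X, Y, Z}.
Read '0': T→{U}, U→{U, V, Y}, X→{U, X}, Y→{U, V, Y}, Z→{T, U}; now {T, U, V, X, Y}.
Read '1': T→{U, Y}, U→{U}, V→{X}, X→{X}, Y→{T, U, Z}; now {T, U, X, Y, Z}.
Read '1': T→{U, Y}, U→{U}, X→{X}, Y→{T, U, Z}, Z→{T, W, Y}; now {T, U, W, X, Y, Z}.
State Z is in {T, U, W, X, Y, Z}.

Yes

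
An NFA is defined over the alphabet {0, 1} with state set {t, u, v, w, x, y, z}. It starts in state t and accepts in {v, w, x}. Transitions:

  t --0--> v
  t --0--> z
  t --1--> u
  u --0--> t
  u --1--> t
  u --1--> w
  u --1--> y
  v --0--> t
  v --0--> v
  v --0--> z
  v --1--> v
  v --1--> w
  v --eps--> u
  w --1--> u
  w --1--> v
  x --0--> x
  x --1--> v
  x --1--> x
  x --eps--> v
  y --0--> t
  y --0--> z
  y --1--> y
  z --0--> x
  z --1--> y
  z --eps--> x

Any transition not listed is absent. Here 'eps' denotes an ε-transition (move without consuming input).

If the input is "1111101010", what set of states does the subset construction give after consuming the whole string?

Start in {t}.
Read '1': t→{u}; now {u}.
Read '1': u→{t, w, y}; now {t, w, y}.
Read '1': t→{u}, w→{u, v}, y→{y}; now {u, v, y}.
Read '1': u→{t, w, y}, v→{v, w}, y→{y}; union {t, v, w, y}; ε-closure = {t, u, v, w, y}.
Read '1': t→{u}, u→{t, w, y}, v→{v, w}, w→{u, v}, y→{y}; now {t, u, v, w, y}.
Read '0': t→{v, z}, u→{t}, v→{t, v, z}, w→∅, y→{t, z}; union {t, v, z}; ε-closure = {t, u, v, x, z}.
Read '1': t→{u}, u→{t, w, y}, v→{v, w}, x→{v, x}, z→{y}; now {t, u, v, w, x, y}.
Read '0': t→{v, z}, u→{t}, v→{t, v, z}, w→∅, x→{x}, y→{t, z}; union {t, v, x, z}; ε-closure = {t, u, v, x, z}.
Read '1': t→{u}, u→{t, w, y}, v→{v, w}, x→{v, x}, z→{y}; now {t, u, v, w, x, y}.
Read '0': t→{v, z}, u→{t}, v→{t, v, z}, w→∅, x→{x}, y→{t, z}; union {t, v, x, z}; ε-closure = {t, u, v, x, z}.

{t, u, v, x, z}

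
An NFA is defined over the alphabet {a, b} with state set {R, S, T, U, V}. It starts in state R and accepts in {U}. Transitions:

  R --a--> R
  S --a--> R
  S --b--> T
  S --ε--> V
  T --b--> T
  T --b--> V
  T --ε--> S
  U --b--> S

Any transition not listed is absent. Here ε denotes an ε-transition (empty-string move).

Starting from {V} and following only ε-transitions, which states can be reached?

{V}

Begin with {V}.
No ε-moves leave this set, so the closure equals the set itself.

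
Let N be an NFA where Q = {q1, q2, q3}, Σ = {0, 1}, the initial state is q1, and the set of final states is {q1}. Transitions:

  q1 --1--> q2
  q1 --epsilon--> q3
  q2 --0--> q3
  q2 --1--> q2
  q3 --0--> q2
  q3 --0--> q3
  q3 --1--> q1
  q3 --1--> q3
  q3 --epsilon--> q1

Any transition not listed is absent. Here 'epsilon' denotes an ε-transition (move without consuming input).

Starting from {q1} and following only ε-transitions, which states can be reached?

{q1, q3}

Begin with {q1}.
ε-move q1 → q3; add q3.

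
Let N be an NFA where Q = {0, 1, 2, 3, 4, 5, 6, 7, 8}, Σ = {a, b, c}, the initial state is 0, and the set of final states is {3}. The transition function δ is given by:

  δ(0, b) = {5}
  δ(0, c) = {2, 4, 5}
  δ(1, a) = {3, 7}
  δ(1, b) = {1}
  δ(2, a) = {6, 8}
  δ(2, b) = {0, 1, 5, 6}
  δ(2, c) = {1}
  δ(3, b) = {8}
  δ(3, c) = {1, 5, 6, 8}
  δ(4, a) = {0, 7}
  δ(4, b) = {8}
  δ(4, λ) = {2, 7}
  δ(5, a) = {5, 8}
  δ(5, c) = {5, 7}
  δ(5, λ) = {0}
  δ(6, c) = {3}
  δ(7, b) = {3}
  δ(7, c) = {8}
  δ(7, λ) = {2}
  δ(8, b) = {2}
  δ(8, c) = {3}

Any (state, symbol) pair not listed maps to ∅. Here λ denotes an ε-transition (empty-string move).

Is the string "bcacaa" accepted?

Start in {0}.
Read 'b': 0→{5}; union {5}; ε-closure = {0, 5}.
Read 'c': 0→{2, 4, 5}, 5→{5, 7}; union {2, 4, 5, 7}; ε-closure = {0, 2, 4, 5, 7}.
Read 'a': 0→∅, 2→{6, 8}, 4→{0, 7}, 5→{5, 8}, 7→∅; union {0, 5, 6, 7, 8}; ε-closure = {0, 2, 5, 6, 7, 8}.
Read 'c': 0→{2, 4, 5}, 2→{1}, 5→{5, 7}, 6→{3}, 7→{8}, 8→{3}; union {1, 2, 3, 4, 5, 7, 8}; ε-closure = {0, 1, 2, 3, 4, 5, 7, 8}.
Read 'a': 0→∅, 1→{3, 7}, 2→{6, 8}, 3→∅, 4→{0, 7}, 5→{5, 8}, 7→∅, 8→∅; union {0, 3, 5, 6, 7, 8}; ε-closure = {0, 2, 3, 5, 6, 7, 8}.
Read 'a': 0→∅, 2→{6, 8}, 3→∅, 5→{5, 8}, 6→∅, 7→∅, 8→∅; union {5, 6, 8}; ε-closure = {0, 5, 6, 8}.
The final set {0, 5, 6, 8} contains no accepting state.

No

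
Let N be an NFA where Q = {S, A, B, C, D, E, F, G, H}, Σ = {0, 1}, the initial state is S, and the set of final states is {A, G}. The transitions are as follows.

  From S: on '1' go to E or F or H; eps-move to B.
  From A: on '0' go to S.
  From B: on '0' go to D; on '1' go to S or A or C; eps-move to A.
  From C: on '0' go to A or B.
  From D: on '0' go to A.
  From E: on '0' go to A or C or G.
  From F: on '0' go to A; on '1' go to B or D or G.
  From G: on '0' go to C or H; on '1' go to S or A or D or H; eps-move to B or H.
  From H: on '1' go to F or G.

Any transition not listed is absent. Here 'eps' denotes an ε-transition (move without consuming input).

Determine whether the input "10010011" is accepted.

Yes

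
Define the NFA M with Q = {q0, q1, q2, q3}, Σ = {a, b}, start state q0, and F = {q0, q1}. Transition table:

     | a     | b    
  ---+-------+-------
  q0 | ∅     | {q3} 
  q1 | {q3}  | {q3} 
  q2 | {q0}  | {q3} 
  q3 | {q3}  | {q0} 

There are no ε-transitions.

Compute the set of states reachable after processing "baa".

Start in {q0}.
Read 'b': q0→{q3}; now {q3}.
Read 'a': q3→{q3}; now {q3}.
Read 'a': q3→{q3}; now {q3}.

{q3}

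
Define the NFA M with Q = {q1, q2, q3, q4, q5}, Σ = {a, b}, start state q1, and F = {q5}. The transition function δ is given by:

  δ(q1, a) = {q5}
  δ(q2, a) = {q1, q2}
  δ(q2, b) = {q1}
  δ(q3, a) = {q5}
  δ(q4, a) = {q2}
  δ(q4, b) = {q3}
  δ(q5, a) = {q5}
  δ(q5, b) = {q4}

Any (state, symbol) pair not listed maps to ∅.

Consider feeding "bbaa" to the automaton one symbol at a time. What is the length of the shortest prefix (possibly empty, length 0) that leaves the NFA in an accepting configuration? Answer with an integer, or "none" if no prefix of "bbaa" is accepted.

none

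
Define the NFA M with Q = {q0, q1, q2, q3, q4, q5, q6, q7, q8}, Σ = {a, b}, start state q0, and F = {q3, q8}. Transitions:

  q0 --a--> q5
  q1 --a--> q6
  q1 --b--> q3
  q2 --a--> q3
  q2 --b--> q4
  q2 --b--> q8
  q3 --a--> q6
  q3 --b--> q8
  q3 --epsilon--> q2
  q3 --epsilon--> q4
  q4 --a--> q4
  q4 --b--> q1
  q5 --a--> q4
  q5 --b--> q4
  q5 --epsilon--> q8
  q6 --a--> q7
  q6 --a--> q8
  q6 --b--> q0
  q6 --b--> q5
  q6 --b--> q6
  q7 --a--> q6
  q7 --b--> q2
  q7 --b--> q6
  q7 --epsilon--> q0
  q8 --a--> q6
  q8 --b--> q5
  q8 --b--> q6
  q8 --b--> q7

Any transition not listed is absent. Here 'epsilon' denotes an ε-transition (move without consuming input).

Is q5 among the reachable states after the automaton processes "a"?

Start in {q0}.
Read 'a': {q0} → {q5, q8}.
State q5 is in {q5, q8}.

Yes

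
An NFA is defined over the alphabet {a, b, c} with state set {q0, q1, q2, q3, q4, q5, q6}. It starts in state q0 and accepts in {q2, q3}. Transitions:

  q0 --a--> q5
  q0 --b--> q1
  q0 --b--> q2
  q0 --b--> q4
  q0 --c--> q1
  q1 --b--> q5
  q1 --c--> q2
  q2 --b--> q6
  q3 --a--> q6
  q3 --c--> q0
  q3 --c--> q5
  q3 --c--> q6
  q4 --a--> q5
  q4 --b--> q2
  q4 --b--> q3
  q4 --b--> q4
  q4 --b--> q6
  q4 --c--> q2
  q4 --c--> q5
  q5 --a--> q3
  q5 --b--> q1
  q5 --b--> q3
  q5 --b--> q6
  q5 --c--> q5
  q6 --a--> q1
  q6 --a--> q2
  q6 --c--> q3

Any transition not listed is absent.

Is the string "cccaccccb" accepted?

No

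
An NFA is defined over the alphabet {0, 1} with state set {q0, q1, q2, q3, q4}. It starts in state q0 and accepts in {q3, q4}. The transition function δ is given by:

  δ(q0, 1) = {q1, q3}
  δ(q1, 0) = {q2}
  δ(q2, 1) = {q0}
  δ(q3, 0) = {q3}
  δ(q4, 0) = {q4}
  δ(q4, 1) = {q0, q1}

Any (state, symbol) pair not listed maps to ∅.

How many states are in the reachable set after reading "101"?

Start in {q0}.
Read '1': q0→{q1, q3}; now {q1, q3}.
Read '0': q1→{q2}, q3→{q3}; now {q2, q3}.
Read '1': q2→{q0}, q3→∅; now {q0}.
That set has 1 state.

1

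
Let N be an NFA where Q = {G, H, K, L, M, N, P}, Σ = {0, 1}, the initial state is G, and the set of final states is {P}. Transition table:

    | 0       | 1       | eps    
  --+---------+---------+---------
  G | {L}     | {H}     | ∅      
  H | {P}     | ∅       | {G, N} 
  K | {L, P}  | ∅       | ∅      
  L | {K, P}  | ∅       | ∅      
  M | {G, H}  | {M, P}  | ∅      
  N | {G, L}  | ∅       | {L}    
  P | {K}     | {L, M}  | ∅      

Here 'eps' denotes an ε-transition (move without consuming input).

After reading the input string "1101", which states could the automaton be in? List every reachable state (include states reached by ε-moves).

{G, H, L, M, N}

Start in {G}.
Read '1': G→{H}; union {H}; ε-closure = {G, H, L, N}.
Read '1': G→{H}, H→∅, L→∅, N→∅; union {H}; ε-closure = {G, H, L, N}.
Read '0': G→{L}, H→{P}, L→{K, P}, N→{G, L}; now {G, K, L, P}.
Read '1': G→{H}, K→∅, L→∅, P→{L, M}; union {H, L, M}; ε-closure = {G, H, L, M, N}.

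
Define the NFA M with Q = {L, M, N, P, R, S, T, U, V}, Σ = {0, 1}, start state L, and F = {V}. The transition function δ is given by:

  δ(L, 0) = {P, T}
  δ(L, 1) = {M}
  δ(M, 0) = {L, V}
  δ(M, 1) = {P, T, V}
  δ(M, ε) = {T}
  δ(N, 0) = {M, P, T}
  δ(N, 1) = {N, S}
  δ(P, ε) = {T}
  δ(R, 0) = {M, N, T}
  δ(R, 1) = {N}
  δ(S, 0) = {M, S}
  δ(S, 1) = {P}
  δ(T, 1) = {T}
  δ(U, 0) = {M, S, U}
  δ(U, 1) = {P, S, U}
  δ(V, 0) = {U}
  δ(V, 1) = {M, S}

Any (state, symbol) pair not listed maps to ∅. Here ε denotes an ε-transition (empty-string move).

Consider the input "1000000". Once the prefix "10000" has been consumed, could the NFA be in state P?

No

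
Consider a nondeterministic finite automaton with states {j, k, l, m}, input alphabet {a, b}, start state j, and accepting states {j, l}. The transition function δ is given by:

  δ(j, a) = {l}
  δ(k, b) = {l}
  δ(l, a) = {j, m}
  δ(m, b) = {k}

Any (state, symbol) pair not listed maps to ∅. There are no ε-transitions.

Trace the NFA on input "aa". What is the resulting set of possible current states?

Start in {j}.
Read 'a': {j} → {l}.
Read 'a': {l} → {j, m}.

{j, m}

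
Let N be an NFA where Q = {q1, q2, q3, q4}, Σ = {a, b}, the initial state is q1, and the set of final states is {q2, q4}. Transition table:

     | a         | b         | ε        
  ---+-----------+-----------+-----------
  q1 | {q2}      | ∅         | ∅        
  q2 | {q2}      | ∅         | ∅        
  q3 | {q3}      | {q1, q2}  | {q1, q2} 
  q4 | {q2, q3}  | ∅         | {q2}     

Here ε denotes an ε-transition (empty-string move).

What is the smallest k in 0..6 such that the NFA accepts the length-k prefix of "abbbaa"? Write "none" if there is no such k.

1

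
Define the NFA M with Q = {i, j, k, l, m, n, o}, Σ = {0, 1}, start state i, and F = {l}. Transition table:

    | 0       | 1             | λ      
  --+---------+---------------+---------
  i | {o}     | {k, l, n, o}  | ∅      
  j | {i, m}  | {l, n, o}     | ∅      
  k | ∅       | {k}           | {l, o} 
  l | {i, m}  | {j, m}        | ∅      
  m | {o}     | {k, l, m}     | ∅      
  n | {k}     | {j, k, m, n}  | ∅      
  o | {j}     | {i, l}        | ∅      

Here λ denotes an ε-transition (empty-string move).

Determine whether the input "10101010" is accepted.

Yes

Start in {i}.
Read '1': {i} → {k, l, n, o}.
Read '0': {k, l, n, o} → {i, j, k, l, m, o}.
Read '1': {i, j, k, l, m, o} → {i, j, k, l, m, n, o}.
Read '0': {i, j, k, l, m, n, o} → {i, j, k, l, m, o}.
Read '1': {i, j, k, l, m, o} → {i, j, k, l, m, n, o}.
Read '0': {i, j, k, l, m, n, o} → {i, j, k, l, m, o}.
Read '1': {i, j, k, l, m, o} → {i, j, k, l, m, n, o}.
Read '0': {i, j, k, l, m, n, o} → {i, j, k, l, m, o}.
The final set {i, j, k, l, m, o} contains the accepting state l.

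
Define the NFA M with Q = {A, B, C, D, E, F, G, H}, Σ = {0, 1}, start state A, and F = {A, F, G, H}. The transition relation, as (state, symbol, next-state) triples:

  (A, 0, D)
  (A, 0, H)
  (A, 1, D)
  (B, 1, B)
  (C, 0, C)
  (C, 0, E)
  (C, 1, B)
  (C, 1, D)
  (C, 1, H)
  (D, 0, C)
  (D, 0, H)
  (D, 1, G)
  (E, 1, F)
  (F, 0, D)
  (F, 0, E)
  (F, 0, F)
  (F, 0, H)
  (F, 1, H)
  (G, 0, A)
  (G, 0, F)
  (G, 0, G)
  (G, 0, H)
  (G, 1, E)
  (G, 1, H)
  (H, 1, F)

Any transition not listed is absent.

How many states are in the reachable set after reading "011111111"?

1

Start in {A}.
Read '0': {A} → {D, H}.
Read '1': {D, H} → {F, G}.
Read '1': {F, G} → {E, H}.
Read '1': {E, H} → {F}.
Read '1': {F} → {H}.
Read '1': {H} → {F}.
Read '1': {F} → {H}.
Read '1': {H} → {F}.
Read '1': {F} → {H}.
That set has 1 state.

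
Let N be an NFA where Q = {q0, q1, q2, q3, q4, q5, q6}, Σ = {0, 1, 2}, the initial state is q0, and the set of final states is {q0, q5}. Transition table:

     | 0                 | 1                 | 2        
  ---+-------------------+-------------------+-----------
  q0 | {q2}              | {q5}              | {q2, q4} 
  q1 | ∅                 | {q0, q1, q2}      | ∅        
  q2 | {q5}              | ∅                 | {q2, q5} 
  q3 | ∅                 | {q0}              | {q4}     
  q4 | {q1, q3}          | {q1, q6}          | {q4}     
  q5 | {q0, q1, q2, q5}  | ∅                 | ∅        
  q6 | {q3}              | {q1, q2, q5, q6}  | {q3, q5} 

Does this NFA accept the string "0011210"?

Start in {q0}.
Read '0': {q0} → {q2}.
Read '0': {q2} → {q5}.
Read '1': {q5} → ∅.
The set is empty and remains empty for the remaining 4 symbols.
The final set ∅ contains no accepting state.

No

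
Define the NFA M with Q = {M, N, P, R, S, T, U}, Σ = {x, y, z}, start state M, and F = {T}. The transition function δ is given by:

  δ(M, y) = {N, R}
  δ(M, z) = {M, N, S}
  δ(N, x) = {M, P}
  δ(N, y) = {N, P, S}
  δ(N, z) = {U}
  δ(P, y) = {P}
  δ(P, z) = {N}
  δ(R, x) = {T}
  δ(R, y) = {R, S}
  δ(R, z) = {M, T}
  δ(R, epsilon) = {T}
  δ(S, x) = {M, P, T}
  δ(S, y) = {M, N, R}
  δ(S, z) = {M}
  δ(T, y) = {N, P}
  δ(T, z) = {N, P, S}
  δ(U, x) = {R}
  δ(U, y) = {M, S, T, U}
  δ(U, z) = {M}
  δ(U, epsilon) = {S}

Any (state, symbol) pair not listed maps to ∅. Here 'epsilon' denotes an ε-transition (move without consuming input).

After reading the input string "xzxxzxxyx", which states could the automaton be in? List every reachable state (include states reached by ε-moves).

Start in {M}.
Read 'x': M→∅; now ∅.
The set is empty and remains empty for the remaining 8 symbols.

∅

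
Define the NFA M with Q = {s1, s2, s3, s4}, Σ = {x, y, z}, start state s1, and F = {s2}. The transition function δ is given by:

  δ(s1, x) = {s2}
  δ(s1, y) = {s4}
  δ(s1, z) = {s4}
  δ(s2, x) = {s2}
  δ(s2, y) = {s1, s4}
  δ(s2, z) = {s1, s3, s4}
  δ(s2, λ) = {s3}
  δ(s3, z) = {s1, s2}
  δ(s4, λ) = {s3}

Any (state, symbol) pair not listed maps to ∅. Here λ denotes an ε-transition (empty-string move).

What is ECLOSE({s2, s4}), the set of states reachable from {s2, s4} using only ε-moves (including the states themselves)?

{s2, s3, s4}

Begin with {s2, s4}.
ε-move s4 → s3; add s3.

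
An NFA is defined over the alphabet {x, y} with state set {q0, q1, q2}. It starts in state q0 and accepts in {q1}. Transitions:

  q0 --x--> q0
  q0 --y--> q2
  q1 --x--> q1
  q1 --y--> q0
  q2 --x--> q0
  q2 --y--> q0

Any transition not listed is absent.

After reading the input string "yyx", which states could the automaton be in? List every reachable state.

Start in {q0}.
Read 'y': q0→{q2}; now {q2}.
Read 'y': q2→{q0}; now {q0}.
Read 'x': q0→{q0}; now {q0}.

{q0}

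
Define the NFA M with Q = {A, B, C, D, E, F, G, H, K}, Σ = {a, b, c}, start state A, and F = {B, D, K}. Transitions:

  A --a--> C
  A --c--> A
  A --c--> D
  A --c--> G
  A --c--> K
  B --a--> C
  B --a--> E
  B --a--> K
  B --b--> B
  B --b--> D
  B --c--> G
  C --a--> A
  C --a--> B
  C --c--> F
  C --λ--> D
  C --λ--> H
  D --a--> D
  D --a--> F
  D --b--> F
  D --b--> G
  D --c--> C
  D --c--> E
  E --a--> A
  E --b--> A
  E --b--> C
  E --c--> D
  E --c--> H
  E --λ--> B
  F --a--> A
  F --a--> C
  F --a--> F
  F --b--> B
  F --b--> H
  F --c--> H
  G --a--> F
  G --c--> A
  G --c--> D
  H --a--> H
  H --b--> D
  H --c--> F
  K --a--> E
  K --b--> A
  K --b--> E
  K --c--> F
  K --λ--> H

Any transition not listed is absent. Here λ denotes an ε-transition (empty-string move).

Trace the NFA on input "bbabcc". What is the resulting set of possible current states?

∅

Start in {A}.
Read 'b': {A} → ∅.
The set is empty and remains empty for the remaining 5 symbols.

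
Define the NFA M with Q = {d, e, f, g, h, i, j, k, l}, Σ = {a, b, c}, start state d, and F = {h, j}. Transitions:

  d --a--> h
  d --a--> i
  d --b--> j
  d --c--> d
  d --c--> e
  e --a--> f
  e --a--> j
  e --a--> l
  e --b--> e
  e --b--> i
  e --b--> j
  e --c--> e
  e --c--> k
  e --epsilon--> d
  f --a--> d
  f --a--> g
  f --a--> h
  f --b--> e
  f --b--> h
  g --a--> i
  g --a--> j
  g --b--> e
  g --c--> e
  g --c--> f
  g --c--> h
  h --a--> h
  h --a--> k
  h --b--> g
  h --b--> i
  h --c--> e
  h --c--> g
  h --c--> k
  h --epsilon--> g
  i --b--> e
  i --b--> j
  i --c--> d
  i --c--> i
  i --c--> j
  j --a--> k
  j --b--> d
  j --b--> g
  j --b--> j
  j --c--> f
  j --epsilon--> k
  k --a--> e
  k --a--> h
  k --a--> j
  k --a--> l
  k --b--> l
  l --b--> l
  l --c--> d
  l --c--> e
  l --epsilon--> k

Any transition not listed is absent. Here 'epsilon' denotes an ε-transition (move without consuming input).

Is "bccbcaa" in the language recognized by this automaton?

Start in {d}.
Read 'b': d→{j}; union {j}; ε-closure = {j, k}.
Read 'c': j→{f}, k→∅; now {f}.
Read 'c': f→∅; now ∅.
The set is empty and remains empty for the remaining 4 symbols.
The final set ∅ contains no accepting state.

No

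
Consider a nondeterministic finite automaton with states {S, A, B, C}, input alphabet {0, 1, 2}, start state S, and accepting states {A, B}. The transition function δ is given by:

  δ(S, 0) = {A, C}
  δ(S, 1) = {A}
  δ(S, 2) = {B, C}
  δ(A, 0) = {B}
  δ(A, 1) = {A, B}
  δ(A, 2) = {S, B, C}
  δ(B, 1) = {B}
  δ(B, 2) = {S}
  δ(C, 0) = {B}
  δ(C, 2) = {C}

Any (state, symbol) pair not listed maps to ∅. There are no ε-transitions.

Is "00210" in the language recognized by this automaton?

Yes

Start in {S}.
Read '0': {S} → {A, C}.
Read '0': {A, C} → {B}.
Read '2': {B} → {S}.
Read '1': {S} → {A}.
Read '0': {A} → {B}.
The final set {B} contains the accepting state B.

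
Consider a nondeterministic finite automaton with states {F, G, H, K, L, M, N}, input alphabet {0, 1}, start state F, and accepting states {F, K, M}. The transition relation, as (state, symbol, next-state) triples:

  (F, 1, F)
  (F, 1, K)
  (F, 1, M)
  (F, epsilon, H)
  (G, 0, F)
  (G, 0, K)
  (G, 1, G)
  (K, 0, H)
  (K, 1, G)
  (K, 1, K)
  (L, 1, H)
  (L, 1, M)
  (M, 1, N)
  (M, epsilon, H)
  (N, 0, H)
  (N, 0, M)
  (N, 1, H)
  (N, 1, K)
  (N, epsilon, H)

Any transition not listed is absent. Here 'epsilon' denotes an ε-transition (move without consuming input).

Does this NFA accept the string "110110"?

Yes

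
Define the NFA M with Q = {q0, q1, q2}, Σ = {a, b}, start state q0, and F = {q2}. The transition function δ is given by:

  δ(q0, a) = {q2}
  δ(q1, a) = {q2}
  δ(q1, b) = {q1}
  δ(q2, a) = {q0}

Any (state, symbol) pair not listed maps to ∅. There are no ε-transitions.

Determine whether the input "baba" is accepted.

Start in {q0}.
Read 'b': {q0} → ∅.
The set is empty and remains empty for the remaining 3 symbols.
The final set ∅ contains no accepting state.

No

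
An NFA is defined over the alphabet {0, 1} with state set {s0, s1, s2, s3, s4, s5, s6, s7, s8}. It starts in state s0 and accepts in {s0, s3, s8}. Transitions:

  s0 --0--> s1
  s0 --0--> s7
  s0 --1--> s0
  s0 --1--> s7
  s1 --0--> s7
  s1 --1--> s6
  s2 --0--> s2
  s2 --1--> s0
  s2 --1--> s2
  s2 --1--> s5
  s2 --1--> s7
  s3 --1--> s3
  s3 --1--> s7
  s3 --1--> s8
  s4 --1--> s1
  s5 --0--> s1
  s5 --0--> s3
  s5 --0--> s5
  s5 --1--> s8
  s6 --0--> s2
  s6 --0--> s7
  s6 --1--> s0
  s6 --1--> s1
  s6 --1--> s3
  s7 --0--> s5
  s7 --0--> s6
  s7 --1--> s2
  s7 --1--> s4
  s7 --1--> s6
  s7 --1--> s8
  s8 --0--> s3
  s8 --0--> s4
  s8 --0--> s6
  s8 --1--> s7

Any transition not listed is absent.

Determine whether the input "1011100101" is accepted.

Yes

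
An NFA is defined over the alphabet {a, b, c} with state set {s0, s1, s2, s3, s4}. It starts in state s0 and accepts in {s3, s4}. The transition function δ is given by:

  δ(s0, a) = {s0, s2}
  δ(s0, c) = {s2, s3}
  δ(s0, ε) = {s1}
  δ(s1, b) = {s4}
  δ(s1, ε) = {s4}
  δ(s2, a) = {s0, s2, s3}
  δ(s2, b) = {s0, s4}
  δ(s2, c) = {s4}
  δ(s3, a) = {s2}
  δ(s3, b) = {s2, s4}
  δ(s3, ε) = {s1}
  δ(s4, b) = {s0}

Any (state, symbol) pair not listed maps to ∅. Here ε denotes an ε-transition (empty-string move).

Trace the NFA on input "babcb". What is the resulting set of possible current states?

Start: ε-closure({s0}) = {s0, s1, s4}.
Read 'b': {s0, s1, s4} → {s0, s1, s4}.
Read 'a': {s0, s1, s4} → {s0, s1, s2, s4}.
Read 'b': {s0, s1, s2, s4} → {s0, s1, s4}.
Read 'c': {s0, s1, s4} → {s1, s2, s3, s4}.
Read 'b': {s1, s2, s3, s4} → {s0, s1, s2, s4}.

{s0, s1, s2, s4}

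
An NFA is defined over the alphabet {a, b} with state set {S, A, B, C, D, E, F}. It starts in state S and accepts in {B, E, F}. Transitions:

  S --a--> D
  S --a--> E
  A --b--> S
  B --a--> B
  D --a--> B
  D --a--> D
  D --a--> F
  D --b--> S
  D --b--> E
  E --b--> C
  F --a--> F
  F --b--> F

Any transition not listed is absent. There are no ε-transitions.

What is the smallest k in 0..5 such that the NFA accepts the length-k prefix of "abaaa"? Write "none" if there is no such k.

1

Start in {S}.
Read 'a': S→{D, E}; now {D, E}.
None of the earlier sets intersect F, but {D, E} does.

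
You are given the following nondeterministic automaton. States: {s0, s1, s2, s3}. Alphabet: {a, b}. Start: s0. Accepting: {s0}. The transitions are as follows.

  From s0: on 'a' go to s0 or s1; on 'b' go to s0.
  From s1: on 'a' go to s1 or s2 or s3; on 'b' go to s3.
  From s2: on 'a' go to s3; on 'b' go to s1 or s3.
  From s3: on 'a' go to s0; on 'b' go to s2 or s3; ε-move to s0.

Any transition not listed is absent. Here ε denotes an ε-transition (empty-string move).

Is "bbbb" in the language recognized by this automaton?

Yes

Start in {s0}.
Read 'b': {s0} → {s0}.
Read 'b': {s0} → {s0}.
Read 'b': {s0} → {s0}.
Read 'b': {s0} → {s0}.
The final set {s0} contains the accepting state s0.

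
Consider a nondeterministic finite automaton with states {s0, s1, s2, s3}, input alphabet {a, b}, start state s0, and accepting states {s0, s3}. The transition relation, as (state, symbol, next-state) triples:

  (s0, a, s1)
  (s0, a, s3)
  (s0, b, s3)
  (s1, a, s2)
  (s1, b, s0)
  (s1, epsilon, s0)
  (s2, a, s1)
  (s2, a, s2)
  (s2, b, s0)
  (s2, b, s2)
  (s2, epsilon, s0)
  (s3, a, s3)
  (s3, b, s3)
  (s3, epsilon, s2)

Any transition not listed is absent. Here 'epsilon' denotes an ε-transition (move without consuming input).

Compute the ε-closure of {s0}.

{s0}

Begin with {s0}.
No ε-moves leave this set, so the closure equals the set itself.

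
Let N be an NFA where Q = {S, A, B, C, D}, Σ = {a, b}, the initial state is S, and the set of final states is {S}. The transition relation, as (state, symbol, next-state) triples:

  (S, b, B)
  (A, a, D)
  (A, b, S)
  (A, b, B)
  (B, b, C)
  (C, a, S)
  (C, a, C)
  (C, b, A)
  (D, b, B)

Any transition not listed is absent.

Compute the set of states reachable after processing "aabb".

Start in {S}.
Read 'a': {S} → ∅.
The set is empty and remains empty for the remaining 3 symbols.

∅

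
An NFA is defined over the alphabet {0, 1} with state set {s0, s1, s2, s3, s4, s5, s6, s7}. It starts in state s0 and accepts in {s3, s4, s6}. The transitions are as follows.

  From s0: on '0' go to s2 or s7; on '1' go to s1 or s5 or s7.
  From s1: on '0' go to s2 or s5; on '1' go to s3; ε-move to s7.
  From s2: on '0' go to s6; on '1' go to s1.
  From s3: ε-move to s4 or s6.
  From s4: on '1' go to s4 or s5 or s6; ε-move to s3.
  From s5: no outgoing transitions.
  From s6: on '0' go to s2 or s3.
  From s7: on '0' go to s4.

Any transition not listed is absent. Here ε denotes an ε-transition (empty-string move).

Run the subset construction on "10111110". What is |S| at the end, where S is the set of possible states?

4

Start in {s0}.
Read '1': s0→{s1, s5, s7}; now {s1, s5, s7}.
Read '0': s1→{s2, s5}, s5→∅, s7→{s4}; union {s2, s4, s5}; ε-closure = {s2, s3, s4, s5, s6}.
Read '1': s2→{s1}, s3→∅, s4→{s4, s5, s6}, s5→∅, s6→∅; union {s1, s4, s5, s6}; ε-closure = {s1, s3, s4, s5, s6, s7}.
Read '1': s1→{s3}, s3→∅, s4→{s4, s5, s6}, s5→∅, s6→∅, s7→∅; now {s3, s4, s5, s6}.
Read '1': s3→∅, s4→{s4, s5, s6}, s5→∅, s6→∅; union {s4, s5, s6}; ε-closure = {s3, s4, s5, s6}.
Read '1': s3→∅, s4→{s4, s5, s6}, s5→∅, s6→∅; union {s4, s5, s6}; ε-closure = {s3, s4, s5, s6}.
Read '1': s3→∅, s4→{s4, s5, s6}, s5→∅, s6→∅; union {s4, s5, s6}; ε-closure = {s3, s4, s5, s6}.
Read '0': s3→∅, s4→∅, s5→∅, s6→{s2, s3}; union {s2, s3}; ε-closure = {s2, s3, s4, s6}.
That set has 4 states.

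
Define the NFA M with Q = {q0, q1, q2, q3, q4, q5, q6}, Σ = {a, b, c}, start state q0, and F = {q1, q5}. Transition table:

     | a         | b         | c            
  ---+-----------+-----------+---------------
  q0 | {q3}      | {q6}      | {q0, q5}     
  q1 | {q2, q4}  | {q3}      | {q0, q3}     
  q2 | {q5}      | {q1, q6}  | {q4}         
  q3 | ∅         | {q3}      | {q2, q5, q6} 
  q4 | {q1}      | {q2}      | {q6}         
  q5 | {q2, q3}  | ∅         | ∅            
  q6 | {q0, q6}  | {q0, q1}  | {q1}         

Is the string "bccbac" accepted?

Yes

Start in {q0}.
Read 'b': {q0} → {q6}.
Read 'c': {q6} → {q1}.
Read 'c': {q1} → {q0, q3}.
Read 'b': {q0, q3} → {q3, q6}.
Read 'a': {q3, q6} → {q0, q6}.
Read 'c': {q0, q6} → {q0, q1, q5}.
The final set {q0, q1, q5} contains the accepting states q1, q5.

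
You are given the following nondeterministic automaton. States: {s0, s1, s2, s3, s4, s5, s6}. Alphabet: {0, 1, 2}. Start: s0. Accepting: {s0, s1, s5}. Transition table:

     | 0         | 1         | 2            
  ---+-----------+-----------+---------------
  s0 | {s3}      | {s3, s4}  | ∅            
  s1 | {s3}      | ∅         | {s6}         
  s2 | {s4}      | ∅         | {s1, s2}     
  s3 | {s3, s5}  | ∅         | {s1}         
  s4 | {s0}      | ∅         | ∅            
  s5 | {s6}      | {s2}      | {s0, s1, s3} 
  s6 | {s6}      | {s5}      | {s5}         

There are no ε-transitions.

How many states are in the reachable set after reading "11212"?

0

Start in {s0}.
Read '1': {s0} → {s3, s4}.
Read '1': {s3, s4} → ∅.
The set is empty and remains empty for the remaining 3 symbols.
That set has 0 states.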